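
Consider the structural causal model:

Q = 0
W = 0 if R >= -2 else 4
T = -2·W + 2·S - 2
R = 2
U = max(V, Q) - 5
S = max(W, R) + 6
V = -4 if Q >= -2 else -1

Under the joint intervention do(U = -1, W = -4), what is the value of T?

Under do(U = -1, W = -4), each intervened variable's structural equation is replaced by its fixed value.
S = max(W, R) + 6  [with W=-4, R=2]  = 8
T = -2·W + 2·S - 2  [with W=-4, S=8]  = 22

22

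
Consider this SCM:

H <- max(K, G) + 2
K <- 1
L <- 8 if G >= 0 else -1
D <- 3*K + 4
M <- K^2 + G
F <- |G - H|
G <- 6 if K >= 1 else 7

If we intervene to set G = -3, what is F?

Under do(G=-3), the mechanism G <- 6 if K >= 1 else 7 is discarded; G is fixed at -3.
H = max(K, G) + 2  [with K=1, G=-3]  = 3
F = |G - H|  [with G=-3, H=3]  = 6

6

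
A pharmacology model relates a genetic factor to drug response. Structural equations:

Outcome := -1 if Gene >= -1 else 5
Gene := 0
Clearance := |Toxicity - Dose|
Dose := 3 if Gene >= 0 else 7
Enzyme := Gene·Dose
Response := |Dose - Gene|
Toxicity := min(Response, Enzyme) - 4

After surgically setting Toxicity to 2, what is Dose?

Under do(Toxicity=2), the mechanism Toxicity := min(Response, Enzyme) - 4 is discarded; Toxicity is fixed at 2.
No directed path runs from Toxicity to Dose, so Dose keeps its natural value.
Dose = 3 if Gene >= 0 else 7  [with Gene=0]  = 3

3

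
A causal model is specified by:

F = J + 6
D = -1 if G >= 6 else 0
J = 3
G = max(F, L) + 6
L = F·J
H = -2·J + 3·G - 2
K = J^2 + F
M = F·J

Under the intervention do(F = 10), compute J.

3

Under do(F=10), the mechanism F = J + 6 is discarded; F is fixed at 10.
J is not downstream of the intervention, so its value is determined by the original equations.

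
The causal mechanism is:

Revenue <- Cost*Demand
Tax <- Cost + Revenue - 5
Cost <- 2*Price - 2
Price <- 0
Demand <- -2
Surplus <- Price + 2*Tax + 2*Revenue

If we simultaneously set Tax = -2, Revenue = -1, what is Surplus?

-6

Setting Tax = -2, Revenue = -1 by intervention discards those variables' equations.
Surplus = Price + 2*Tax + 2*Revenue  [with Price=0, Tax=-2, Revenue=-1]  = -6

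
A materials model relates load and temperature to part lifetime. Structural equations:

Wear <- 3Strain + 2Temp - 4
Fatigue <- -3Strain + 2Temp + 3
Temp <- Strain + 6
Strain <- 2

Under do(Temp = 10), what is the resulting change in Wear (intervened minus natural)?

4

The intervention breaks the incoming arrows to Temp: Temp <- Strain + 6 no longer applies, and Temp = 10.
Wear = 3Strain + 2Temp - 4  [with Strain=2, Temp=10]  = 22
Without intervention: Temp = Strain + 6  [with Strain=2]  = 8; Wear = 3Strain + 2Temp - 4  [with Strain=2, Temp=8]  = 18.
Change = 22 − 18 = 4.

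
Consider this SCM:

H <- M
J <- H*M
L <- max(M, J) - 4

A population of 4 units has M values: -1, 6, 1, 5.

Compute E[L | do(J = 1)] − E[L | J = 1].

Under do(J=1), J's equation is replaced by J=1 for every unit. Per-unit L: -3, 2, -3, 1. Mean = -0.75.
Observing J=1 restricts to units where J's equation naturally yields 1: M ∈ {-1, 1}. In that subpopulation L = -3, -3, mean -3.
Difference = -0.75 − (-3) = 2.25.

2.25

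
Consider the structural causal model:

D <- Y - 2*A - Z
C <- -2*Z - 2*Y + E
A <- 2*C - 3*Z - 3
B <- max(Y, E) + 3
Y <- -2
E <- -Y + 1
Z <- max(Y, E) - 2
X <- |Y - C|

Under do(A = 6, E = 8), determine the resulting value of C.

0

Under do(A = 6, E = 8), each intervened variable's structural equation is replaced by its fixed value.
Z = max(Y, E) - 2  [with Y=-2, E=8]  = 6
C = -2*Z - 2*Y + E  [with Z=6, Y=-2, E=8]  = 0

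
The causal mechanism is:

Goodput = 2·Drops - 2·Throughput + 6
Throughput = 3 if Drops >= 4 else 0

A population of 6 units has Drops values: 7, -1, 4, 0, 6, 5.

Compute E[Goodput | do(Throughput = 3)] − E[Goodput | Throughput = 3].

The intervention sets Throughput=3 in all 6 units regardless of Drops. Recomputing Goodput per unit gives 14, -2, 8, 0, 12, 10; average 7.
E[Goodput|Throughput=3] averages over only the 4 units with Throughput=3 (Drops = 7, 4, 6, 5): Goodput = 14, 8, 12, 10, mean 11.
Difference = 7 − 11 = -4.

-4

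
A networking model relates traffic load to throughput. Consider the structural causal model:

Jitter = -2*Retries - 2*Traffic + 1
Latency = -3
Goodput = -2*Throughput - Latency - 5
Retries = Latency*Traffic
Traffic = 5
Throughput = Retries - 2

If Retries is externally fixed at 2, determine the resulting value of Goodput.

-2

The intervention breaks the incoming arrows to Retries: Retries = Latency*Traffic no longer applies, and Retries = 2.
Throughput = Retries - 2  [with Retries=2]  = 0
Goodput = -2*Throughput - Latency - 5  [with Throughput=0, Latency=-3]  = -2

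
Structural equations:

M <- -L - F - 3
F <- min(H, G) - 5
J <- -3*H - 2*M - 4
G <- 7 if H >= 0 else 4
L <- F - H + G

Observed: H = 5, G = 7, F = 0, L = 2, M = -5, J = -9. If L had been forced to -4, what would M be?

Intervening sets L = -4 and removes its equation (L <- F - H + G).
G = 7 if H >= 0 else 4  [with H=5]  = 7
F = min(H, G) - 5  [with H=5, G=7]  = 0
M = -L - F - 3  [with L=-4, F=0]  = 1

1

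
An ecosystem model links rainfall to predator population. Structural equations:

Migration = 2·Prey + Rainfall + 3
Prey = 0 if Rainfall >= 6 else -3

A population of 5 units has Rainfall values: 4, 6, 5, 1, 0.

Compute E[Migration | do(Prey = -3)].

The intervention sets Prey=-3 in all 5 units regardless of Rainfall. Recomputing Migration per unit gives 1, 3, 2, -2, -3; average 0.2.

0.2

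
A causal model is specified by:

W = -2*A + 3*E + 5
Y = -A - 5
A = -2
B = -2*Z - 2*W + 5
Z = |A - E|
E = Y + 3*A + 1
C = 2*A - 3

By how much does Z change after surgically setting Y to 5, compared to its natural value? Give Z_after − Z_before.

-4

Under do(Y=5), the mechanism Y = -A - 5 is discarded; Y is fixed at 5.
E = Y + 3*A + 1  [with Y=5, A=-2]  = 0
Z = |A - E|  [with A=-2, E=0]  = 2
Without intervention: Y = -A - 5  [with A=-2]  = -3; E = Y + 3*A + 1  [with Y=-3, A=-2]  = -8; Z = |A - E|  [with A=-2, E=-8]  = 6.
Change = 2 − 6 = -4.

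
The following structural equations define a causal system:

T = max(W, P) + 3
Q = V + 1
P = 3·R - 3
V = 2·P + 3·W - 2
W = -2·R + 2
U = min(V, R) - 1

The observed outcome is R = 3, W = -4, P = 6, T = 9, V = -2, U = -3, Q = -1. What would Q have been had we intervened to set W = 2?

Under do(W=2), the mechanism W = -2·R + 2 is discarded; W is fixed at 2.
P = 3·R - 3  [with R=3]  = 6
V = 2·P + 3·W - 2  [with P=6, W=2]  = 16
Q = V + 1  [with V=16]  = 17

17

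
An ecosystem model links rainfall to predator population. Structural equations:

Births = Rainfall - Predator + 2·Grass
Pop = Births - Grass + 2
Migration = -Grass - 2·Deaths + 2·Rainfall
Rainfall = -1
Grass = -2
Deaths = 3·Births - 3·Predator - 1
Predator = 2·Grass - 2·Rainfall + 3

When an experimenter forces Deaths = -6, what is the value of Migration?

12

The intervention breaks the incoming arrows to Deaths: Deaths = 3·Births - 3·Predator - 1 no longer applies, and Deaths = -6.
Migration = -Grass - 2·Deaths + 2·Rainfall  [with Grass=-2, Deaths=-6, Rainfall=-1]  = 12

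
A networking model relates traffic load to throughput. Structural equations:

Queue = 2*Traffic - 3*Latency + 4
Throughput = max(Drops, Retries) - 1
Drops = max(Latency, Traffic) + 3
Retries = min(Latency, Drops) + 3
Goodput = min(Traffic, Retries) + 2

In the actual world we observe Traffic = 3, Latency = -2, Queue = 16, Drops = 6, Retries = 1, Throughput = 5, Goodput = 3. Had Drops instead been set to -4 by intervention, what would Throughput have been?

Under do(Drops=-4), the mechanism Drops = max(Latency, Traffic) + 3 is discarded; Drops is fixed at -4.
Retries = min(Latency, Drops) + 3  [with Latency=-2, Drops=-4]  = -1
Throughput = max(Drops, Retries) - 1  [with Drops=-4, Retries=-1]  = -2

-2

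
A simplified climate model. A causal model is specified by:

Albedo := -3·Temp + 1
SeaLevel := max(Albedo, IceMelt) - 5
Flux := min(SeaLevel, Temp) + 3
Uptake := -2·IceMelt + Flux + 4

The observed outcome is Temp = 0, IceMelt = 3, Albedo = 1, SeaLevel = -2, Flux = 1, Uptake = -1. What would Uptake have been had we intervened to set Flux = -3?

-5

The intervention breaks the incoming arrows to Flux: Flux := min(SeaLevel, Temp) + 3 no longer applies, and Flux = -3.
Uptake = -2·IceMelt + Flux + 4  [with IceMelt=3, Flux=-3]  = -5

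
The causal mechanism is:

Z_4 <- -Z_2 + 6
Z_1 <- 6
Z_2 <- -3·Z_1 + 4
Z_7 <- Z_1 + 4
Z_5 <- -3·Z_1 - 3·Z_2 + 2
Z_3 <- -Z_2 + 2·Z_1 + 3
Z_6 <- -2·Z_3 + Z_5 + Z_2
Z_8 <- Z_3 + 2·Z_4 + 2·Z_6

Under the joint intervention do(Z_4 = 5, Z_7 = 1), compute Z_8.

-53

Setting Z_4 = 5, Z_7 = 1 by intervention discards those variables' equations.
Z_2 = -3·Z_1 + 4  [with Z_1=6]  = -14
Z_3 = -Z_2 + 2·Z_1 + 3  [with Z_2=-14, Z_1=6]  = 29
Z_5 = -3·Z_1 - 3·Z_2 + 2  [with Z_1=6, Z_2=-14]  = 26
Z_6 = -2·Z_3 + Z_5 + Z_2  [with Z_3=29, Z_5=26, Z_2=-14]  = -46
Z_8 = Z_3 + 2·Z_4 + 2·Z_6  [with Z_3=29, Z_4=5, Z_6=-46]  = -53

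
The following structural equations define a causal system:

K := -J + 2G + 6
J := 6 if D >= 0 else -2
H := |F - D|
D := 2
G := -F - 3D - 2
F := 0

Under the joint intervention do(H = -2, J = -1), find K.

Setting H = -2, J = -1 by intervention discards those variables' equations.
G = -F - 3D - 2  [with F=0, D=2]  = -8
K = -J + 2G + 6  [with J=-1, G=-8]  = -9

-9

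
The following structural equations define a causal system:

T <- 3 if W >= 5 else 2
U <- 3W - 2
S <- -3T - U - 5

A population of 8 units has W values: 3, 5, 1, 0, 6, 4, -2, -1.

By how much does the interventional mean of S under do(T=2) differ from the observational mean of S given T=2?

The intervention sets T=2 in all 8 units regardless of W. Recomputing S per unit gives -18, -24, -12, -9, -27, -21, -3, -6; average -15.
E[S|T=2] averages over only the 6 units with T=2 (W = 3, 1, 0, 4, -2, -1): S = -18, -12, -9, -21, -3, -6, mean -11.5.
Difference = -15 − (-11.5) = -3.5.

-3.5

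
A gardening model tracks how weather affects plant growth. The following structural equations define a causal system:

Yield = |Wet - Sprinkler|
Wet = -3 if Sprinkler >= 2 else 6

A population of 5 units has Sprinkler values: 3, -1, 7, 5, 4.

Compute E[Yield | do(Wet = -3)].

Every unit gets Wet=-3 under the intervention. Yield values become 6, 2, 10, 8, 7; E[Yield|do(Wet=-3)] = 6.6.

6.6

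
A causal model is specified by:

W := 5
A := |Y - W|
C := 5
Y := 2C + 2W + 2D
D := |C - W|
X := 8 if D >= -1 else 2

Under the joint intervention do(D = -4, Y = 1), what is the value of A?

4

Setting D = -4, Y = 1 by intervention discards those variables' equations.
A = |Y - W|  [with Y=1, W=5]  = 4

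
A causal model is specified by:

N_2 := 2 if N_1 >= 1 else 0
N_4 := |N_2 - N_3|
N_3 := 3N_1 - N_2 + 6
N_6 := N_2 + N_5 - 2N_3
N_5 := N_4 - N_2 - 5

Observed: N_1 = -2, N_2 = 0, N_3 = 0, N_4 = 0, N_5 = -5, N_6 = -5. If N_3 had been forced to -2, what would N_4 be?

The intervention breaks the incoming arrows to N_3: N_3 := 3N_1 - N_2 + 6 no longer applies, and N_3 = -2.
N_2 = 2 if N_1 >= 1 else 0  [with N_1=-2]  = 0
N_4 = |N_2 - N_3|  [with N_2=0, N_3=-2]  = 2

2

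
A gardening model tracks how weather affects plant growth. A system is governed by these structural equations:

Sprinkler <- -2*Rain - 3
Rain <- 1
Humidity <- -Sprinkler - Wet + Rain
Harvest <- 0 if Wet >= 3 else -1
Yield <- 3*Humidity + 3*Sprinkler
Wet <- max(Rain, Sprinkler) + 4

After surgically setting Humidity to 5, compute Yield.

Intervening sets Humidity = 5 and removes its equation (Humidity <- -Sprinkler - Wet + Rain).
Sprinkler = -2*Rain - 3  [with Rain=1]  = -5
Yield = 3*Humidity + 3*Sprinkler  [with Humidity=5, Sprinkler=-5]  = 0

0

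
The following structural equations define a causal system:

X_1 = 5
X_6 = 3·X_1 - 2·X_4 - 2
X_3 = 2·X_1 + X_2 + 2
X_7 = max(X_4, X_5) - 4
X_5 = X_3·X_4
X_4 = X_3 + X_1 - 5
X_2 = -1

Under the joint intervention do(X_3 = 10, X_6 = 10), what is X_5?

100

The joint intervention fixes X_3 = 10, X_6 = 10, removing each variable's own equation.
X_4 = X_3 + X_1 - 5  [with X_3=10, X_1=5]  = 10
X_5 = X_3·X_4  [with X_3=10, X_4=10]  = 100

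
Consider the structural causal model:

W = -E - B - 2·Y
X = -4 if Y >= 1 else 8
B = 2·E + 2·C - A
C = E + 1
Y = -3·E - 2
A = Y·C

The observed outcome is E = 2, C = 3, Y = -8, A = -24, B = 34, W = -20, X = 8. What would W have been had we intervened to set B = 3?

11

The intervention breaks the incoming arrows to B: B = 2·E + 2·C - A no longer applies, and B = 3.
Y = -3·E - 2  [with E=2]  = -8
W = -E - B - 2·Y  [with E=2, B=3, Y=-8]  = 11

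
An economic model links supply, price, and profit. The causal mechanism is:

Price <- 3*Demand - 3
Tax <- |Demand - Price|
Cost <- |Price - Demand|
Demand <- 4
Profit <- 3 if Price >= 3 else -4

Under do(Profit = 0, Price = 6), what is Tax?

2

Setting Profit = 0, Price = 6 by intervention discards those variables' equations.
Tax = |Demand - Price|  [with Demand=4, Price=6]  = 2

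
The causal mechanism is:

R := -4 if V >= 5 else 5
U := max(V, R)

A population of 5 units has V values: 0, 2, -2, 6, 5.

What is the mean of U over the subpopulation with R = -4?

5.5

E[U|R=-4] averages over only the 2 units with R=-4 (V = 6, 5): U = 6, 5, mean 5.5.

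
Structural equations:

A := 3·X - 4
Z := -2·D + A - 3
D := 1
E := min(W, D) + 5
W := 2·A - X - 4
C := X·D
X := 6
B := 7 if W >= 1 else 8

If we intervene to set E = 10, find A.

Under do(E=10), the mechanism E := min(W, D) + 5 is discarded; E is fixed at 10.
Since A is not a descendant of the intervened variable, it is unaffected.
A = 3·X - 4  [with X=6]  = 14

14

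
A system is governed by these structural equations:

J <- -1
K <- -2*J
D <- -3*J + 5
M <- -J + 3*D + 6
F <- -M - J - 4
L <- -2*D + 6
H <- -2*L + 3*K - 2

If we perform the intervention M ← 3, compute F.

Intervening sets M = 3 and removes its equation (M <- -J + 3*D + 6).
F = -M - J - 4  [with M=3, J=-1]  = -6

-6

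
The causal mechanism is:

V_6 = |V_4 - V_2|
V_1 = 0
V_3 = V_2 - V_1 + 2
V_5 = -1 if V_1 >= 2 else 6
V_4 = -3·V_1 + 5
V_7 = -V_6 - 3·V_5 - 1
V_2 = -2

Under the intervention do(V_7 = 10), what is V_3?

Intervening sets V_7 = 10 and removes its equation (V_7 = -V_6 - 3·V_5 - 1).
V_3 is not downstream of the intervention, so its value is determined by the original equations.
V_3 = V_2 - V_1 + 2  [with V_2=-2, V_1=0]  = 0

0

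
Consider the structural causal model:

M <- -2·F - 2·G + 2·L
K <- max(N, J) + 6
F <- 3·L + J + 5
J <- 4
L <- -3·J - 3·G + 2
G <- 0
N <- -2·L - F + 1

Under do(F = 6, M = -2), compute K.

21

The joint intervention fixes F = 6, M = -2, removing each variable's own equation.
L = -3·J - 3·G + 2  [with J=4, G=0]  = -10
N = -2·L - F + 1  [with L=-10, F=6]  = 15
K = max(N, J) + 6  [with N=15, J=4]  = 21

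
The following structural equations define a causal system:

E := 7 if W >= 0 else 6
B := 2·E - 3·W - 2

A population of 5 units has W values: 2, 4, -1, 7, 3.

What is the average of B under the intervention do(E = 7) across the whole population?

The intervention sets E=7 in all 5 units regardless of W. Recomputing B per unit gives 6, 0, 15, -9, 3; average 3.

3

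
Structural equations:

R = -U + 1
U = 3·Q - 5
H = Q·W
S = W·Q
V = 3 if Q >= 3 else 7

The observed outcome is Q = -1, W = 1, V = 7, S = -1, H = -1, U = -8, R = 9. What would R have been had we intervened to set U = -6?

7

Intervening sets U = -6 and removes its equation (U = 3·Q - 5).
R = -U + 1  [with U=-6]  = 7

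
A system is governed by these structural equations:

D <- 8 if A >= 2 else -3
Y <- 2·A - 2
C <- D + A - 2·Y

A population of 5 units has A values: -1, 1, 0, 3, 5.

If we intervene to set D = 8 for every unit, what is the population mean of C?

The intervention sets D=8 in all 5 units regardless of A. Recomputing C per unit gives 15, 9, 12, 3, -3; average 7.2.

7.2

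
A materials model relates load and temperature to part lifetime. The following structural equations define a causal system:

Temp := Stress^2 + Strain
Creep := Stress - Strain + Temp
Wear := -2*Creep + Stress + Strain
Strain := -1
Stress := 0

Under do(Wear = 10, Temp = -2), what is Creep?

Under do(Wear = 10, Temp = -2), each intervened variable's structural equation is replaced by its fixed value.
Creep = Stress - Strain + Temp  [with Stress=0, Strain=-1, Temp=-2]  = -1

-1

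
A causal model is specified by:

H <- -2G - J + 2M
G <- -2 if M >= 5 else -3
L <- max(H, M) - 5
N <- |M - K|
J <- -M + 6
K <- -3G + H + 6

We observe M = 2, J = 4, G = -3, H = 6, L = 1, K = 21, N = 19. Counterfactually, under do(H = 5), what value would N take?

The intervention breaks the incoming arrows to H: H <- -2G - J + 2M no longer applies, and H = 5.
G = -2 if M >= 5 else -3  [with M=2]  = -3
K = -3G + H + 6  [with G=-3, H=5]  = 20
N = |M - K|  [with M=2, K=20]  = 18

18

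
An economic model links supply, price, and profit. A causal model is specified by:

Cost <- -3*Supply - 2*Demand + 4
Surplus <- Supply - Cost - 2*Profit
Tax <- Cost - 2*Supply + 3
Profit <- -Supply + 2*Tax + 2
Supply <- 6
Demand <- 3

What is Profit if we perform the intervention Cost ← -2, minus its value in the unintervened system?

36

do(Cost=-2) replaces the equation Cost <- -3*Supply - 2*Demand + 4 with the constant Cost = -2.
Tax = Cost - 2*Supply + 3  [with Cost=-2, Supply=6]  = -11
Profit = -Supply + 2*Tax + 2  [with Supply=6, Tax=-11]  = -26
Without intervention: Cost = -3*Supply - 2*Demand + 4  [with Supply=6, Demand=3]  = -20; Tax = Cost - 2*Supply + 3  [with Cost=-20, Supply=6]  = -29; Profit = -Supply + 2*Tax + 2  [with Supply=6, Tax=-29]  = -62.
Change = -26 − (-62) = 36.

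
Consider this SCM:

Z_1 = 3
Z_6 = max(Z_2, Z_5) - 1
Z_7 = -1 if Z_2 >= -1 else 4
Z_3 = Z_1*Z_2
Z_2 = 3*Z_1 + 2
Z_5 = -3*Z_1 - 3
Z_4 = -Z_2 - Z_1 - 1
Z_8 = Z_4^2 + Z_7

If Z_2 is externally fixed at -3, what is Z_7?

Under do(Z_2=-3), the mechanism Z_2 = 3*Z_1 + 2 is discarded; Z_2 is fixed at -3.
Z_7 = -1 if Z_2 >= -1 else 4  [with Z_2=-3]  = 4

4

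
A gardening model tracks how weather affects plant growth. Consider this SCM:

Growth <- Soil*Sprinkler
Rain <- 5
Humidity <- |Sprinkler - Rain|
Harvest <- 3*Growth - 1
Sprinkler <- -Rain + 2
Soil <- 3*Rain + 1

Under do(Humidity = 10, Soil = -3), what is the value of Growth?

9

Under do(Humidity = 10, Soil = -3), each intervened variable's structural equation is replaced by its fixed value.
Sprinkler = -Rain + 2  [with Rain=5]  = -3
Growth = Soil*Sprinkler  [with Soil=-3, Sprinkler=-3]  = 9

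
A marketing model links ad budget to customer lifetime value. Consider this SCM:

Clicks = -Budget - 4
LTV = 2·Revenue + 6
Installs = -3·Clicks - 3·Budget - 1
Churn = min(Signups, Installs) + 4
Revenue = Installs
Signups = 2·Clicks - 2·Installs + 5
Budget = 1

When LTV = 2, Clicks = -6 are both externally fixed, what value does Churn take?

The joint intervention fixes LTV = 2, Clicks = -6, removing each variable's own equation.
Installs = -3·Clicks - 3·Budget - 1  [with Clicks=-6, Budget=1]  = 14
Signups = 2·Clicks - 2·Installs + 5  [with Clicks=-6, Installs=14]  = -35
Churn = min(Signups, Installs) + 4  [with Signups=-35, Installs=14]  = -31

-31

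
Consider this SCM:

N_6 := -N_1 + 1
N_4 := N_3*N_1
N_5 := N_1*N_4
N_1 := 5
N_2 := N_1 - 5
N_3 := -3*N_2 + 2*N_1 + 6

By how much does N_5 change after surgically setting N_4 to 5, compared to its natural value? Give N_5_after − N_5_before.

Intervening sets N_4 = 5 and removes its equation (N_4 := N_3*N_1).
N_5 = N_1*N_4  [with N_1=5, N_4=5]  = 25
Without intervention: N_2 = N_1 - 5  [with N_1=5]  = 0; N_3 = -3*N_2 + 2*N_1 + 6  [with N_2=0, N_1=5]  = 16; N_4 = N_3*N_1  [with N_3=16, N_1=5]  = 80; N_5 = N_1*N_4  [with N_1=5, N_4=80]  = 400.
Change = 25 − 400 = -375.

-375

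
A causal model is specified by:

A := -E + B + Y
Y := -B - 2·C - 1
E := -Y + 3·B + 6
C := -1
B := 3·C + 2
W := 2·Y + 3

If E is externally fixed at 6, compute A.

Under do(E=6), the mechanism E := -Y + 3·B + 6 is discarded; E is fixed at 6.
B = 3·C + 2  [with C=-1]  = -1
Y = -B - 2·C - 1  [with B=-1, C=-1]  = 2
A = -E + B + Y  [with E=6, B=-1, Y=2]  = -5

-5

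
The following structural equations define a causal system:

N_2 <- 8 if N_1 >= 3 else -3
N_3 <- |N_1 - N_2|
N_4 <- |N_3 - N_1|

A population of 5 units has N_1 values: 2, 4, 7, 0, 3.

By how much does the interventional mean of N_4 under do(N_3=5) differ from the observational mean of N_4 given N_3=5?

Every unit gets N_3=5 under the intervention. N_4 values become 3, 1, 2, 5, 2; E[N_4|do(N_3=5)] = 2.6.
Conditioning on N_3=5 selects the 2 unit(s) with N_1 ∈ {2, 3}. Their N_4 values: 3, 2. Mean = 2.5.
Difference = 2.6 − 2.5 = 0.1.

0.1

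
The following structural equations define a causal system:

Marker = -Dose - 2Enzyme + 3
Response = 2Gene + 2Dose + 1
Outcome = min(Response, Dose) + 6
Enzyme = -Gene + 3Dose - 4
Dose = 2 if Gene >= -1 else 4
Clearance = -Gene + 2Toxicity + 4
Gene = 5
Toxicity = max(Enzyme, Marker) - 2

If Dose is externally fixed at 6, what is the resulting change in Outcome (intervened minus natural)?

4

do(Dose=6) replaces the equation Dose = 2 if Gene >= -1 else 4 with the constant Dose = 6.
Response = 2Gene + 2Dose + 1  [with Gene=5, Dose=6]  = 23
Outcome = min(Response, Dose) + 6  [with Response=23, Dose=6]  = 12
Without intervention: Dose = 2 if Gene >= -1 else 4  [with Gene=5]  = 2; Response = 2Gene + 2Dose + 1  [with Gene=5, Dose=2]  = 15; Outcome = min(Response, Dose) + 6  [with Response=15, Dose=2]  = 8.
Change = 12 − 8 = 4.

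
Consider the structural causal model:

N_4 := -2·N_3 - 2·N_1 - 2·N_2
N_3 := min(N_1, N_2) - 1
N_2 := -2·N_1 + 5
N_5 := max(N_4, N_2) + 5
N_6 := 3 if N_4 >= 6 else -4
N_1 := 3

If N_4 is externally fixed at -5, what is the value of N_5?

Intervening sets N_4 = -5 and removes its equation (N_4 := -2·N_3 - 2·N_1 - 2·N_2).
N_2 = -2·N_1 + 5  [with N_1=3]  = -1
N_5 = max(N_4, N_2) + 5  [with N_4=-5, N_2=-1]  = 4

4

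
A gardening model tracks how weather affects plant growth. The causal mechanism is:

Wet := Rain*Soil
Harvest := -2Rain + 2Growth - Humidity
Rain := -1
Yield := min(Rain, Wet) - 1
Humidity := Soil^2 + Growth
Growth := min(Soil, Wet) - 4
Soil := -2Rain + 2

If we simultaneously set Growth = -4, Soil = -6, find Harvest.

Under do(Growth = -4, Soil = -6), each intervened variable's structural equation is replaced by its fixed value.
Humidity = Soil^2 + Growth  [with Soil=-6, Growth=-4]  = 32
Harvest = -2Rain + 2Growth - Humidity  [with Rain=-1, Growth=-4, Humidity=32]  = -38

-38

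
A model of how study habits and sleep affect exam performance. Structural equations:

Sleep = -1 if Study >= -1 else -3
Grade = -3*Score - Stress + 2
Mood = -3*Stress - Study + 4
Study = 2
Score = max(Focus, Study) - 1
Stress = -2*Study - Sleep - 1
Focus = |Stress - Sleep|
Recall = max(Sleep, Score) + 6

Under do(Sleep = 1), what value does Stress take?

The intervention breaks the incoming arrows to Sleep: Sleep = -1 if Study >= -1 else -3 no longer applies, and Sleep = 1.
Stress = -2*Study - Sleep - 1  [with Study=2, Sleep=1]  = -6

-6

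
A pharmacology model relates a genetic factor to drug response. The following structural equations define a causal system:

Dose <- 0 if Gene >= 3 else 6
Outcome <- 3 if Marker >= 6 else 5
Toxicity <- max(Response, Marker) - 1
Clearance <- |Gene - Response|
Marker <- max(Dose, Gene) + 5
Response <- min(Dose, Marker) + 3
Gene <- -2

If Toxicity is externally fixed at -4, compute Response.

9

The intervention breaks the incoming arrows to Toxicity: Toxicity <- max(Response, Marker) - 1 no longer applies, and Toxicity = -4.
Since Response is not a descendant of the intervened variable, it is unaffected.
Dose = 0 if Gene >= 3 else 6  [with Gene=-2]  = 6
Marker = max(Dose, Gene) + 5  [with Dose=6, Gene=-2]  = 11
Response = min(Dose, Marker) + 3  [with Dose=6, Marker=11]  = 9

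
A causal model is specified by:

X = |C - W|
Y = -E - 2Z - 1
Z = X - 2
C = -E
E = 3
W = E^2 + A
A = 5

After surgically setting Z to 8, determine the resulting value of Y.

Intervening sets Z = 8 and removes its equation (Z = X - 2).
Y = -E - 2Z - 1  [with E=3, Z=8]  = -20

-20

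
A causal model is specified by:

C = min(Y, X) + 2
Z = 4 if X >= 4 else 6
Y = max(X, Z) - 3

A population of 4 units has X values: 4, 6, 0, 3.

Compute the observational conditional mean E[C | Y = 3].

E[C|Y=3] averages over only the 3 units with Y=3 (X = 6, 0, 3): C = 5, 2, 5, mean 4.

4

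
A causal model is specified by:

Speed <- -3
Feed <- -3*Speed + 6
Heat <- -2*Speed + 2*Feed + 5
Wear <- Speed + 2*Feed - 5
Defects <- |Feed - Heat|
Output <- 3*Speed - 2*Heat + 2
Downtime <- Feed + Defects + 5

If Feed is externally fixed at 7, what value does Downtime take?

Under do(Feed=7), the mechanism Feed <- -3*Speed + 6 is discarded; Feed is fixed at 7.
Heat = -2*Speed + 2*Feed + 5  [with Speed=-3, Feed=7]  = 25
Defects = |Feed - Heat|  [with Feed=7, Heat=25]  = 18
Downtime = Feed + Defects + 5  [with Feed=7, Defects=18]  = 30

30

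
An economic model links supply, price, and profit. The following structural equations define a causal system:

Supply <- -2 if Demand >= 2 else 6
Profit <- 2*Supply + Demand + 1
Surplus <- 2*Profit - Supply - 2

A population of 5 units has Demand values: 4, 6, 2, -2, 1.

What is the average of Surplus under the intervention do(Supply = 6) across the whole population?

22.4

Every unit gets Supply=6 under the intervention. Surplus values become 26, 30, 22, 14, 20; E[Surplus|do(Supply=6)] = 22.4.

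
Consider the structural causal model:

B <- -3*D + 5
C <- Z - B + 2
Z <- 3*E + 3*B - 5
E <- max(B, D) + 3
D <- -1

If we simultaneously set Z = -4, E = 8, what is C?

The joint intervention fixes Z = -4, E = 8, removing each variable's own equation.
B = -3*D + 5  [with D=-1]  = 8
C = Z - B + 2  [with Z=-4, B=8]  = -10

-10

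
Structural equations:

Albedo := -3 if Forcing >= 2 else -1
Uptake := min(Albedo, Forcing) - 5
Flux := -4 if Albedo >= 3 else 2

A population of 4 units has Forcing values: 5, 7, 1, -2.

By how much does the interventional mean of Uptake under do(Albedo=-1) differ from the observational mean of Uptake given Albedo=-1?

do(Albedo=-1) breaks Albedo's dependence on Forcing. With Albedo=-1 fixed, Uptake across the units is -6, -6, -6, -7, mean -6.25.
E[Uptake|Albedo=-1] averages over only the 2 units with Albedo=-1 (Forcing = 1, -2): Uptake = -6, -7, mean -6.5.
Difference = -6.25 − (-6.5) = 0.25.

0.25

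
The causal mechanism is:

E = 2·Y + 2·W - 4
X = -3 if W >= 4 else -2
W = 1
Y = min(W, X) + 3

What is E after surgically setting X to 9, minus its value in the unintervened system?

Under do(X=9), the mechanism X = -3 if W >= 4 else -2 is discarded; X is fixed at 9.
Y = min(W, X) + 3  [with W=1, X=9]  = 4
E = 2·Y + 2·W - 4  [with Y=4, W=1]  = 6
Without intervention: X = -3 if W >= 4 else -2  [with W=1]  = -2; Y = min(W, X) + 3  [with W=1, X=-2]  = 1; E = 2·Y + 2·W - 4  [with Y=1, W=1]  = 0.
Change = 6 − 0 = 6.

6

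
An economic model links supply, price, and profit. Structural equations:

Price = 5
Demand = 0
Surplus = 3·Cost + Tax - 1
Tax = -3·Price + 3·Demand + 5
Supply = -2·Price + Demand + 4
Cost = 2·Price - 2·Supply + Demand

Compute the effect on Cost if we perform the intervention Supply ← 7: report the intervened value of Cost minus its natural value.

-26

The intervention breaks the incoming arrows to Supply: Supply = -2·Price + Demand + 4 no longer applies, and Supply = 7.
Cost = 2·Price - 2·Supply + Demand  [with Price=5, Supply=7, Demand=0]  = -4
Without intervention: Supply = -2·Price + Demand + 4  [with Price=5, Demand=0]  = -6; Cost = 2·Price - 2·Supply + Demand  [with Price=5, Supply=-6, Demand=0]  = 22.
Change = -4 − 22 = -26.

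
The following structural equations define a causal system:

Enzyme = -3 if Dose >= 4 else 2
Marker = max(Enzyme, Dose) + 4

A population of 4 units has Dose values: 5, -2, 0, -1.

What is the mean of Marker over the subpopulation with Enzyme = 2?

6

Observing Enzyme=2 restricts to units where Enzyme's equation naturally yields 2: Dose ∈ {-2, 0, -1}. In that subpopulation Marker = 6, 6, 6, mean 6.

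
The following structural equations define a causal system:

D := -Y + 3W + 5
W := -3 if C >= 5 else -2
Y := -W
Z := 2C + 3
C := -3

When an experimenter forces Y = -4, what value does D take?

The intervention breaks the incoming arrows to Y: Y := -W no longer applies, and Y = -4.
W = -3 if C >= 5 else -2  [with C=-3]  = -2
D = -Y + 3W + 5  [with Y=-4, W=-2]  = 3

3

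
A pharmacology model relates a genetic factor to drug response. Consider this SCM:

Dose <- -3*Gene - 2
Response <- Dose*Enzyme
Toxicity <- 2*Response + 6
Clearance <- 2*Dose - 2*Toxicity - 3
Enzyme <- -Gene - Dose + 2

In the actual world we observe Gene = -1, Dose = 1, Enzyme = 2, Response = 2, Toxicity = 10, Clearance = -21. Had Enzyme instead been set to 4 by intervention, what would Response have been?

4

The intervention breaks the incoming arrows to Enzyme: Enzyme <- -Gene - Dose + 2 no longer applies, and Enzyme = 4.
Dose = -3*Gene - 2  [with Gene=-1]  = 1
Response = Dose*Enzyme  [with Dose=1, Enzyme=4]  = 4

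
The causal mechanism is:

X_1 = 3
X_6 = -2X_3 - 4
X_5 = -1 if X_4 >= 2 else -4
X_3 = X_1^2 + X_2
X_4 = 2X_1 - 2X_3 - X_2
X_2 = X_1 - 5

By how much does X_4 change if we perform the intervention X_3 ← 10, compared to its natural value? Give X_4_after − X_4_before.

The intervention breaks the incoming arrows to X_3: X_3 = X_1^2 + X_2 no longer applies, and X_3 = 10.
X_2 = X_1 - 5  [with X_1=3]  = -2
X_4 = 2X_1 - 2X_3 - X_2  [with X_1=3, X_3=10, X_2=-2]  = -12
Without intervention: X_2 = X_1 - 5  [with X_1=3]  = -2; X_3 = X_1^2 + X_2  [with X_1=3, X_2=-2]  = 7; X_4 = 2X_1 - 2X_3 - X_2  [with X_1=3, X_3=7, X_2=-2]  = -6.
Change = -12 − (-6) = -6.

-6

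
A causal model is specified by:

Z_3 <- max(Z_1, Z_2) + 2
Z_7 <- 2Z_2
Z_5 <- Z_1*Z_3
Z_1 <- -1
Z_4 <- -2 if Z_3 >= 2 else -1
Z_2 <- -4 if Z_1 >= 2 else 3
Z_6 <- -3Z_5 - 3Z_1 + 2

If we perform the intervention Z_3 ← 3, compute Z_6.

The intervention breaks the incoming arrows to Z_3: Z_3 <- max(Z_1, Z_2) + 2 no longer applies, and Z_3 = 3.
Z_5 = Z_1*Z_3  [with Z_1=-1, Z_3=3]  = -3
Z_6 = -3Z_5 - 3Z_1 + 2  [with Z_5=-3, Z_1=-1]  = 14

14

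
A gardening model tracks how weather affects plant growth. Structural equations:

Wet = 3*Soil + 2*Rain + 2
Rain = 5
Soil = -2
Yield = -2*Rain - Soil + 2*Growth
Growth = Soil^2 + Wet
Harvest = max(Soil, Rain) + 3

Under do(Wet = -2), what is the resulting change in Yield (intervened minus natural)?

do(Wet=-2) replaces the equation Wet = 3*Soil + 2*Rain + 2 with the constant Wet = -2.
Growth = Soil^2 + Wet  [with Soil=-2, Wet=-2]  = 2
Yield = -2*Rain - Soil + 2*Growth  [with Rain=5, Soil=-2, Growth=2]  = -4
Without intervention: Wet = 3*Soil + 2*Rain + 2  [with Soil=-2, Rain=5]  = 6; Growth = Soil^2 + Wet  [with Soil=-2, Wet=6]  = 10; Yield = -2*Rain - Soil + 2*Growth  [with Rain=5, Soil=-2, Growth=10]  = 12.
Change = -4 − 12 = -16.

-16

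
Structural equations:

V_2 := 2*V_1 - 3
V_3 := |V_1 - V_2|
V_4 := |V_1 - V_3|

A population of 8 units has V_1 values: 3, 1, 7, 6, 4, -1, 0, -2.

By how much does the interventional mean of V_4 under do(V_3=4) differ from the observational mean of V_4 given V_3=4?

do(V_3=4) breaks V_3's dependence on V_1. With V_3=4 fixed, V_4 across the units is 1, 3, 3, 2, 0, 5, 4, 6, mean 3.
E[V_4|V_3=4] averages over only the 2 units with V_3=4 (V_1 = 7, -1): V_4 = 3, 5, mean 4.
Difference = 3 − 4 = -1.

-1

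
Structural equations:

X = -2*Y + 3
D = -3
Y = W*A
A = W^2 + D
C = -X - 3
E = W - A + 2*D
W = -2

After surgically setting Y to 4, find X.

-5

Intervening sets Y = 4 and removes its equation (Y = W*A).
X = -2*Y + 3  [with Y=4]  = -5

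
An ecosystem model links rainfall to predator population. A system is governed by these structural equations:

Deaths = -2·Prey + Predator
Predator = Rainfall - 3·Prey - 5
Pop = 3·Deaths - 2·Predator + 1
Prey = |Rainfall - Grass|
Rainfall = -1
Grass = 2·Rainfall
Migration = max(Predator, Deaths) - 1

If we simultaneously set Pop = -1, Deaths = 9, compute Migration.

Setting Pop = -1, Deaths = 9 by intervention discards those variables' equations.
Grass = 2·Rainfall  [with Rainfall=-1]  = -2
Prey = |Rainfall - Grass|  [with Rainfall=-1, Grass=-2]  = 1
Predator = Rainfall - 3·Prey - 5  [with Rainfall=-1, Prey=1]  = -9
Migration = max(Predator, Deaths) - 1  [with Predator=-9, Deaths=9]  = 8

8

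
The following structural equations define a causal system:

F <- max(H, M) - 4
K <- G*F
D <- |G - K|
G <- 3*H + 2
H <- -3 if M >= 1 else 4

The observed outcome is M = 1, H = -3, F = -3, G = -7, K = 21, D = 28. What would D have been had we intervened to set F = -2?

The intervention breaks the incoming arrows to F: F <- max(H, M) - 4 no longer applies, and F = -2.
H = -3 if M >= 1 else 4  [with M=1]  = -3
G = 3*H + 2  [with H=-3]  = -7
K = G*F  [with G=-7, F=-2]  = 14
D = |G - K|  [with G=-7, K=14]  = 21

21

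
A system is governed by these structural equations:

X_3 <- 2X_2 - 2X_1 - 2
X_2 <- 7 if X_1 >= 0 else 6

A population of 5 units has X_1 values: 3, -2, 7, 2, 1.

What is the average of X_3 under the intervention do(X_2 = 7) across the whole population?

do(X_2=7) breaks X_2's dependence on X_1. With X_2=7 fixed, X_3 across the units is 6, 16, -2, 8, 10, mean 7.6.

7.6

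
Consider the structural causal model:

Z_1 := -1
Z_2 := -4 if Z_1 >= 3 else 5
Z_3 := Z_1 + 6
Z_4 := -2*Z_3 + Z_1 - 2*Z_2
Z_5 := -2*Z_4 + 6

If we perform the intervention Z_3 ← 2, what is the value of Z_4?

The intervention breaks the incoming arrows to Z_3: Z_3 := Z_1 + 6 no longer applies, and Z_3 = 2.
Z_2 = -4 if Z_1 >= 3 else 5  [with Z_1=-1]  = 5
Z_4 = -2*Z_3 + Z_1 - 2*Z_2  [with Z_3=2, Z_1=-1, Z_2=5]  = -15

-15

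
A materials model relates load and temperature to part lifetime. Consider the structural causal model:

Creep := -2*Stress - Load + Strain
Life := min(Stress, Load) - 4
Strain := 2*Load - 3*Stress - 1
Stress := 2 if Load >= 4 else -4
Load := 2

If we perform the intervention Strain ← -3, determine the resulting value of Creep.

The intervention breaks the incoming arrows to Strain: Strain := 2*Load - 3*Stress - 1 no longer applies, and Strain = -3.
Stress = 2 if Load >= 4 else -4  [with Load=2]  = -4
Creep = -2*Stress - Load + Strain  [with Stress=-4, Load=2, Strain=-3]  = 3

3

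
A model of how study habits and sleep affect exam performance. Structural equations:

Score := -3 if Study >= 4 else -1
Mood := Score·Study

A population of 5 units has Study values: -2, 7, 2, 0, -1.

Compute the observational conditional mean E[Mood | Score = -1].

0.25

Conditioning on Score=-1 selects the 4 unit(s) with Study ∈ {-2, 2, 0, -1}. Their Mood values: 2, -2, 0, 1. Mean = 0.25.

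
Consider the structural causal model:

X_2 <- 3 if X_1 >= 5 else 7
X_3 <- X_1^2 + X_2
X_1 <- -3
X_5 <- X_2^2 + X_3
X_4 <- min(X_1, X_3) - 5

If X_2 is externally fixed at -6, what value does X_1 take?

-3

Under do(X_2=-6), the mechanism X_2 <- 3 if X_1 >= 5 else 7 is discarded; X_2 is fixed at -6.
X_1 is not downstream of the intervention, so its value is determined by the original equations.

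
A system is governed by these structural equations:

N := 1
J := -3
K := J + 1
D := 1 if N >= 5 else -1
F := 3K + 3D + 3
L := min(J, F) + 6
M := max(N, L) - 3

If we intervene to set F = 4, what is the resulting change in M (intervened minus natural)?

2

Under do(F=4), the mechanism F := 3K + 3D + 3 is discarded; F is fixed at 4.
L = min(J, F) + 6  [with J=-3, F=4]  = 3
M = max(N, L) - 3  [with N=1, L=3]  = 0
Without intervention: K = J + 1  [with J=-3]  = -2; D = 1 if N >= 5 else -1  [with N=1]  = -1; F = 3K + 3D + 3  [with K=-2, D=-1]  = -6; L = min(J, F) + 6  [with J=-3, F=-6]  = 0; M = max(N, L) - 3  [with N=1, L=0]  = -2.
Change = 0 − (-2) = 2.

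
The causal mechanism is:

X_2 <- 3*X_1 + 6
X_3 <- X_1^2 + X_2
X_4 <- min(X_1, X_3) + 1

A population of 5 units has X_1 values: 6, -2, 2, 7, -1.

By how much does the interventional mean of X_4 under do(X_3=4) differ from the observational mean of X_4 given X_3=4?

do(X_3=4) breaks X_3's dependence on X_1. With X_3=4 fixed, X_4 across the units is 5, -1, 3, 5, 0, mean 2.4.
Conditioning on X_3=4 selects the 2 unit(s) with X_1 ∈ {-2, -1}. Their X_4 values: -1, 0. Mean = -0.5.
Difference = 2.4 − (-0.5) = 2.9.

2.9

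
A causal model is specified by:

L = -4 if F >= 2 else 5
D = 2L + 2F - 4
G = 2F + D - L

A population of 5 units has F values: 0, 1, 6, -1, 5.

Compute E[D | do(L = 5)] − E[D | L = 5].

4.4

The intervention sets L=5 in all 5 units regardless of F. Recomputing D per unit gives 6, 8, 18, 4, 16; average 10.4.
E[D|L=5] averages over only the 3 units with L=5 (F = 0, 1, -1): D = 6, 8, 4, mean 6.
Difference = 10.4 − 6 = 4.4.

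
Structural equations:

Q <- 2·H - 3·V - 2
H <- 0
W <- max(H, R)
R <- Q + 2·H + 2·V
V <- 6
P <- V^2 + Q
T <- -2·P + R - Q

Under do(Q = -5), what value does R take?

7

The intervention breaks the incoming arrows to Q: Q <- 2·H - 3·V - 2 no longer applies, and Q = -5.
R = Q + 2·H + 2·V  [with Q=-5, H=0, V=6]  = 7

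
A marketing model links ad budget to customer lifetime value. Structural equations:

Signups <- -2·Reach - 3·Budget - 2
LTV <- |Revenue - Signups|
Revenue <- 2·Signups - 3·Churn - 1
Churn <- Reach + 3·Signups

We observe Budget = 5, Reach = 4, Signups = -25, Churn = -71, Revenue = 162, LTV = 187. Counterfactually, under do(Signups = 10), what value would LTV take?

The intervention breaks the incoming arrows to Signups: Signups <- -2·Reach - 3·Budget - 2 no longer applies, and Signups = 10.
Churn = Reach + 3·Signups  [with Reach=4, Signups=10]  = 34
Revenue = 2·Signups - 3·Churn - 1  [with Signups=10, Churn=34]  = -83
LTV = |Revenue - Signups|  [with Revenue=-83, Signups=10]  = 93

93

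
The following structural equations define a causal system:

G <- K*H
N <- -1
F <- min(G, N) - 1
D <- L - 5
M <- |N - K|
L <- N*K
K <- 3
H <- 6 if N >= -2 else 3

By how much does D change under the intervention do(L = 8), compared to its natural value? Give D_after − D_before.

11

do(L=8) replaces the equation L <- N*K with the constant L = 8.
D = L - 5  [with L=8]  = 3
Without intervention: L = N*K  [with N=-1, K=3]  = -3; D = L - 5  [with L=-3]  = -8.
Change = 3 − (-8) = 11.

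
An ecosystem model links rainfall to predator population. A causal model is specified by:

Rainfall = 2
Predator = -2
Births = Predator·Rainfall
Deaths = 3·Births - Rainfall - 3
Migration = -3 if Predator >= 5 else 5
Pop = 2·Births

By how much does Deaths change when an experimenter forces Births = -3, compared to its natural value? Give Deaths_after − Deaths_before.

3

The intervention breaks the incoming arrows to Births: Births = Predator·Rainfall no longer applies, and Births = -3.
Deaths = 3·Births - Rainfall - 3  [with Births=-3, Rainfall=2]  = -14
Without intervention: Births = Predator·Rainfall  [with Predator=-2, Rainfall=2]  = -4; Deaths = 3·Births - Rainfall - 3  [with Births=-4, Rainfall=2]  = -17.
Change = -14 − (-17) = 3.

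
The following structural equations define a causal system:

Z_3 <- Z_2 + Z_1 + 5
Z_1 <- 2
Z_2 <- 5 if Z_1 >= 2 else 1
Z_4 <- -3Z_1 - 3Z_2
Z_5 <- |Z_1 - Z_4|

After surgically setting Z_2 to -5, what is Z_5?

do(Z_2=-5) replaces the equation Z_2 <- 5 if Z_1 >= 2 else 1 with the constant Z_2 = -5.
Z_4 = -3Z_1 - 3Z_2  [with Z_1=2, Z_2=-5]  = 9
Z_5 = |Z_1 - Z_4|  [with Z_1=2, Z_4=9]  = 7

7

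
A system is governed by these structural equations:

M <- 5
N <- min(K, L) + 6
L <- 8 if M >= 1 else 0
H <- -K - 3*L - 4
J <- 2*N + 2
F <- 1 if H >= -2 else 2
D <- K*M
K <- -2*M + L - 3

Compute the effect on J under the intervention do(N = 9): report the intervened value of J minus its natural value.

Intervening sets N = 9 and removes its equation (N <- min(K, L) + 6).
J = 2*N + 2  [with N=9]  = 20
Without intervention: L = 8 if M >= 1 else 0  [with M=5]  = 8; K = -2*M + L - 3  [with M=5, L=8]  = -5; N = min(K, L) + 6  [with K=-5, L=8]  = 1; J = 2*N + 2  [with N=1]  = 4.
Change = 20 − 4 = 16.

16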